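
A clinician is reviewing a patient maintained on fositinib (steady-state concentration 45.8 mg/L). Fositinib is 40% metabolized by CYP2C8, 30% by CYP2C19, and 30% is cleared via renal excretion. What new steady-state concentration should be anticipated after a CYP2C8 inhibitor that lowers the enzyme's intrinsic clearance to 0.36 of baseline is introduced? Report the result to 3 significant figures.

61.6 mg/L

CYP2C8: 0.4 × 0.36 = 0.144
CYP2C19: 0.3 (unchanged)
Other: 0.3 (unchanged)
New clearance relative to baseline: 0.144 + 0.3 + 0.3 = 0.744.
New steady-state concentration = baseline ÷ relative clearance = 45.8 / 0.744 = 61.6 mg/L.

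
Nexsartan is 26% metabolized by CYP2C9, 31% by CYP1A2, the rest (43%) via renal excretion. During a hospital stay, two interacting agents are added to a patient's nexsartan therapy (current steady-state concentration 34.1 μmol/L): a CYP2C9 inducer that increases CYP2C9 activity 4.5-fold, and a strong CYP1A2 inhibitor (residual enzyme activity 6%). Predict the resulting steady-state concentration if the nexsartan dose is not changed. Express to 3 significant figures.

The CYP2C9 pathway (26% of clearance) rises to 4.5× activity: 0.26 × 4.5 = 1.17.
The CYP1A2 pathway (31% of clearance) is reduced to 0.06× activity: 0.31 × 0.06 = 0.0186.
The remaining 43% of clearance is unaffected.
New clearance relative to baseline: 1.17 + 0.0186 + 0.43 = 1.6186.
Dividing the baseline by the relative clearance: 34.1 / 1.6186 = 21.1 μmol/L.

21.1 μmol/L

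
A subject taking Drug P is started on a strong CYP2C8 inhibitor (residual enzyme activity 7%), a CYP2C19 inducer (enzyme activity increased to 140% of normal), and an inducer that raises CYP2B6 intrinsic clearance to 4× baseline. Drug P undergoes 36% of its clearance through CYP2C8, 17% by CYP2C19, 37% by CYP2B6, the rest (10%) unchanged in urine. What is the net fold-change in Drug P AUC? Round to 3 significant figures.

The CYP2C8 pathway (36% of clearance) is reduced to 0.07× activity: 0.36 × 0.07 = 0.0252.
The CYP2C19 pathway (17% of clearance) is boosted to 1.4× activity: 0.17 × 1.4 = 0.238.
The CYP2B6 pathway (37% of clearance) rises to 4× activity: 0.37 × 4 = 1.48.
Non-CYP routes (10%) are unchanged.
CL_new/CL_old = 0.0252 + 0.238 + 1.48 + 0.1 = 1.8432.
Net AUC ratio = 1 / 1.8432 = 0.543.

0.543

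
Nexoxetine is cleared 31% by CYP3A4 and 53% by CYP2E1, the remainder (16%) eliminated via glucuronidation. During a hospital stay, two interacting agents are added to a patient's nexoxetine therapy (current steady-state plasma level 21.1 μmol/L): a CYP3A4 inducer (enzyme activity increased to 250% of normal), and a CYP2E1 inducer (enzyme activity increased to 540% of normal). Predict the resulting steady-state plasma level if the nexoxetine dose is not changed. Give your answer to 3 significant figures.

5.56 μmol/L

The CYP3A4 pathway (31% of clearance) increases to 2.5× activity: 0.31 × 2.5 = 0.775.
The CYP2E1 pathway (53% of clearance) rises to 5.4× activity: 0.53 × 5.4 = 2.862.
The remaining 16% of clearance is unaffected.
CL_new/CL_old = 0.775 + 2.862 + 0.16 = 3.797.
Steady-state plasma level ∝ 1/CL: new value = 21.1 / 3.797 = 5.56 μmol/L.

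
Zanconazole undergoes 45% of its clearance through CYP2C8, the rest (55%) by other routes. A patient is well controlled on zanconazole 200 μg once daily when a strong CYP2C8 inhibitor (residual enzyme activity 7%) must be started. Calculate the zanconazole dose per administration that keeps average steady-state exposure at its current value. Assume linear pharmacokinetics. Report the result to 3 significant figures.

116 μg

CYP2C8: 0.45 × 0.07 = 0.0315
Other: 0.55 (unchanged)
Relative clearance = 0.0315 + 0.55 = 0.5815.
Css,avg = (dose rate)/CL, so holding Css fixed requires dose ∝ CL: 200 × 0.5815 = 116 μg.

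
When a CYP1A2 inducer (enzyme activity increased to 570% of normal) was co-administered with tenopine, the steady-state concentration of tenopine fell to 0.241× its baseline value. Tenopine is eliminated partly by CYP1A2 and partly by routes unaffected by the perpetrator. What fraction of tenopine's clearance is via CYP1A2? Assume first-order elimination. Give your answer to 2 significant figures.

CL'/CL = 1 / 0.241 = 4.149
5.7·fm + (1 − fm) = 4.149
fm = (4.149 − 1) / (5.7 − 1) = 0.67

0.67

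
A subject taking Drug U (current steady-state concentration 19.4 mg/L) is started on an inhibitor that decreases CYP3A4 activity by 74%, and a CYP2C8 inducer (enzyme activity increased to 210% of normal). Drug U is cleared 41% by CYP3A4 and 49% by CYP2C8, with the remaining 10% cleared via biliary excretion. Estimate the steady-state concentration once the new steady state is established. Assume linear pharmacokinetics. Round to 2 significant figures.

The CYP3A4 pathway (41% of clearance) is reduced to 0.26× activity: 0.41 × 0.26 = 0.1066.
The CYP2C8 pathway (49% of clearance) is boosted to 2.1× activity: 0.49 × 2.1 = 1.029.
Non-CYP routes (10%) are unchanged.
New clearance relative to baseline: 0.1066 + 1.029 + 0.1 = 1.2356.
Steady-state concentration ∝ 1/CL: new value = 19.4 / 1.2356 = 16 mg/L.

16 mg/L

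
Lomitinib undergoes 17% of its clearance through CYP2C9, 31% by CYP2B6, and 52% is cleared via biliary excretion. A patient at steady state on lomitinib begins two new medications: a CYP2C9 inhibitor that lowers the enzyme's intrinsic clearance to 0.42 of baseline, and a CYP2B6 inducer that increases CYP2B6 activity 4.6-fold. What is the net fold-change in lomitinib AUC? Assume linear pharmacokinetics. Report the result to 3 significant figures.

0.496

The CYP2C9 pathway (17% of clearance) drops to 0.42× activity: 0.17 × 0.42 = 0.0714.
The CYP2B6 pathway (31% of clearance) rises to 4.6× activity: 0.31 × 4.6 = 1.426.
The remaining 52% of clearance is unaffected.
CL_new/CL_old = 0.0714 + 1.426 + 0.52 = 2.0174.
Because AUC varies inversely with clearance, the combined effect is 1 / 2.0174 = 0.496.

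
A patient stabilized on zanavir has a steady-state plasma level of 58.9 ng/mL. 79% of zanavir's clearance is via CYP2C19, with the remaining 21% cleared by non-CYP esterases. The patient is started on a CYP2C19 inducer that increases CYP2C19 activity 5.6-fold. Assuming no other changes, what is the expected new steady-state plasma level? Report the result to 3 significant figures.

12.7 ng/mL

The CYP2C19 pathway (79% of clearance) rises to 5.6× activity: 0.79 × 5.6 = 4.424.
Non-CYP routes (21%) are unchanged.
Relative clearance = 4.424 + 0.21 = 4.634.
New steady-state plasma level = baseline ÷ relative clearance = 58.9 / 4.634 = 12.7 ng/mL.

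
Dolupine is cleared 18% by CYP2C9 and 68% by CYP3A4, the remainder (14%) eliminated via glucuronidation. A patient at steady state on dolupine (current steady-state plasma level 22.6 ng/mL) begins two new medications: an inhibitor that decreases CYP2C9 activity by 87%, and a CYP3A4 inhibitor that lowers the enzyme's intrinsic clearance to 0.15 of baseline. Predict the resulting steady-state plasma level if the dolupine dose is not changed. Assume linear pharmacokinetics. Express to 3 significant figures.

85.2 ng/mL

The CYP2C9 pathway (18% of clearance) falls to 0.13× activity: 0.18 × 0.13 = 0.0234.
The CYP3A4 pathway (68% of clearance) is reduced to 0.15× activity: 0.68 × 0.15 = 0.102.
The remaining 14% of clearance is unaffected.
CL_new/CL_old = 0.0234 + 0.102 + 0.14 = 0.2654.
Dividing the baseline by the relative clearance: 22.6 / 0.2654 = 85.2 ng/mL.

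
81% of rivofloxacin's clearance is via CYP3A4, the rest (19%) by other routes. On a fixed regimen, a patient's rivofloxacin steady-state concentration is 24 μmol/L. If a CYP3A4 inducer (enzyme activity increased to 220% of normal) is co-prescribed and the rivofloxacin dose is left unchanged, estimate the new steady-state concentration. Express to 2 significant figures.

The CYP3A4 pathway (81% of clearance) is boosted to 2.2× activity: 0.81 × 2.2 = 1.782.
The remaining 19% of clearance is unaffected.
CL_new/CL_old = 1.782 + 0.19 = 1.972.
New steady-state concentration = baseline ÷ relative clearance = 24 / 1.972 = 12 μmol/L.

12 μmol/L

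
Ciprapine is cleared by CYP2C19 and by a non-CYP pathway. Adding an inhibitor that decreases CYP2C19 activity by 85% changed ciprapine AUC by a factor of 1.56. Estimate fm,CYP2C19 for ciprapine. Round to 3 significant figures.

0.422

Write x for the fraction cleared via CYP2C19. The observed AUC change means clearance fell to 1/1.56 = 0.641 of baseline.
Only the CYP2C19 route changed, so 0.641 = x·0.15 + (1 − x), giving x = 0.422.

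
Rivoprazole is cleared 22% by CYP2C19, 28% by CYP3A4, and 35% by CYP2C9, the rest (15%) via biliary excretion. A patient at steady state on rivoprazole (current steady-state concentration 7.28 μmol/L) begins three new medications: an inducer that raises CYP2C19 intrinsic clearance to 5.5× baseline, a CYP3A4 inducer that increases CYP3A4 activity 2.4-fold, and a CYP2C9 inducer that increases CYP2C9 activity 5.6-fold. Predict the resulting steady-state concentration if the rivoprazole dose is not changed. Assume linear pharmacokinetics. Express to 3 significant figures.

1.82 μmol/L

The CYP2C19 pathway (22% of clearance) rises to 5.5× activity: 0.22 × 5.5 = 1.21.
The CYP3A4 pathway (28% of clearance) rises to 2.4× activity: 0.28 × 2.4 = 0.672.
The CYP2C9 pathway (35% of clearance) is boosted to 5.6× activity: 0.35 × 5.6 = 1.96.
The remaining 15% of clearance is unaffected.
CL_new/CL_old = 1.21 + 0.672 + 1.96 + 0.15 = 3.992.
Dividing the baseline by the relative clearance: 7.28 / 3.992 = 1.82 μmol/L.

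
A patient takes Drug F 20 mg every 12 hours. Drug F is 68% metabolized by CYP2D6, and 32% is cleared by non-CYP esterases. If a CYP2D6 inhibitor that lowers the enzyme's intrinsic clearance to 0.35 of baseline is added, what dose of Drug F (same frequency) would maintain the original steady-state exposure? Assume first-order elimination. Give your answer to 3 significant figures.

The CYP2D6 pathway (68% of clearance) drops to 0.35× activity: 0.68 × 0.35 = 0.238.
The remaining 32% of clearance is unaffected.
CL_new/CL_old = 0.238 + 0.32 = 0.558.
To maintain the same steady-state level, dose must scale with clearance: new dose = 20 × 0.558 = 11.2 mg.

11.2 mg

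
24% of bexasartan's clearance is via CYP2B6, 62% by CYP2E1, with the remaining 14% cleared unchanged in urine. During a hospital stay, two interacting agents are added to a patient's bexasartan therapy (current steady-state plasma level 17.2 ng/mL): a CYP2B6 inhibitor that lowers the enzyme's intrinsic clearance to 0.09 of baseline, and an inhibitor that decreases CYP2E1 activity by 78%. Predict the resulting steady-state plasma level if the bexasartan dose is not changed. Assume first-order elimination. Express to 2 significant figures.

58 ng/mL

CYP2B6: 0.24 × 0.09 = 0.0216
CYP2E1: 0.62 × 0.22 = 0.1364
Other: 0.14 (unchanged)
New clearance relative to baseline: 0.0216 + 0.1364 + 0.14 = 0.298.
Steady-state plasma level ∝ 1/CL: new value = 17.2 / 0.298 = 58 ng/mL.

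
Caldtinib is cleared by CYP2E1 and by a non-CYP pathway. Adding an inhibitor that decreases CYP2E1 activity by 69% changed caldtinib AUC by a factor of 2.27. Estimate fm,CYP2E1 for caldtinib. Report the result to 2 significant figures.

0.81

Let x = fm,CYP2E1. Because AUC ∝ 1/CL, relative clearance fell to 1/2.27 = 0.4405.
Only the CYP2E1 route changed, so 0.4405 = x·0.31 + (1 − x), giving x = 0.81.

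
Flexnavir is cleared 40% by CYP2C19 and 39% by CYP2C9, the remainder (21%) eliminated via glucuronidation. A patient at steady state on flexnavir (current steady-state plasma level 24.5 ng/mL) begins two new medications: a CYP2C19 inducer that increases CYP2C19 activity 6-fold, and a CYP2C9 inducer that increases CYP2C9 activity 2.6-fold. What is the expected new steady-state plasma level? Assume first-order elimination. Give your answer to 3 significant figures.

CYP2C19: 0.4 × 6 = 2.4
CYP2C9: 0.39 × 2.6 = 1.014
Other: 0.21 (unchanged)
Relative clearance = 2.4 + 1.014 + 0.21 = 3.624.
New steady-state plasma level = 24.5 / 3.624 = 6.76 ng/mL (concentration scales inversely with clearance).

6.76 ng/mL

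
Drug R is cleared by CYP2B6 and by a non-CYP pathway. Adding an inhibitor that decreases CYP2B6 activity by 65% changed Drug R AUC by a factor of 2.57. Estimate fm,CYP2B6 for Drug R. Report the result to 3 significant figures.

CL'/CL = 1 / 2.57 = 0.3891
0.35·fm + (1 − fm) = 0.3891
fm = (0.3891 − 1) / (0.35 − 1) = 0.940

0.940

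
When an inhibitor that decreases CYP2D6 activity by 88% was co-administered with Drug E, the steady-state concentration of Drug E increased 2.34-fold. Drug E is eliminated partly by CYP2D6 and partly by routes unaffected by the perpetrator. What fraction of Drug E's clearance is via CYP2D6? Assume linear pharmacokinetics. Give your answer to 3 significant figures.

Call the CYP2D6 fraction fm. After the interaction, CL_new/CL_old = fm × 0.12 + (1 − fm).
Steady-state concentration ratio = 1 / (new CL fraction), so new CL fraction = 1 / 2.34 = 0.4274.
fm × 0.12 + 1 − fm = 0.4274  ⇒  fm × (0.12 − 1) = −0.5726  ⇒  fm = 0.651.

0.651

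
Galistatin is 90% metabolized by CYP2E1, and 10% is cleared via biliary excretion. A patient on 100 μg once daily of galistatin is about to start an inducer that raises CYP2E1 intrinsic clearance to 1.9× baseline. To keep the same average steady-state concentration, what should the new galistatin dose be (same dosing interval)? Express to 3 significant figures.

181 μg

The CYP2E1 pathway (90% of clearance) rises to 1.9× activity: 0.9 × 1.9 = 1.71.
The remaining 10% of clearance is unaffected.
New clearance relative to baseline: 1.71 + 0.1 = 1.81.
Css,avg = (dose rate)/CL, so holding Css fixed requires dose ∝ CL: 100 × 1.81 = 181 μg.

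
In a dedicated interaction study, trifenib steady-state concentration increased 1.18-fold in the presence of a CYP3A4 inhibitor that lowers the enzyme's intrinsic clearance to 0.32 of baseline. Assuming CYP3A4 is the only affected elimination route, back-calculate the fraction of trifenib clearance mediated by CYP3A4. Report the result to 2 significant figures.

0.22

Let x = fm,CYP3A4. Because steady-state concentration ∝ 1/CL, relative clearance fell to 1/1.18 = 0.8475.
Only the CYP3A4 route changed, so 0.8475 = x·0.32 + (1 − x), giving x = 0.22.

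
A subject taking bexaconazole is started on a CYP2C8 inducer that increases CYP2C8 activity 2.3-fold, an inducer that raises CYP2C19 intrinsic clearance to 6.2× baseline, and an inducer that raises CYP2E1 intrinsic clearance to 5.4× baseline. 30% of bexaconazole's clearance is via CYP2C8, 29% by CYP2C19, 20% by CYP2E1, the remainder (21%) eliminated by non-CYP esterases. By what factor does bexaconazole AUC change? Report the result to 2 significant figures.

0.26

The CYP2C8 pathway (30% of clearance) is boosted to 2.3× activity: 0.3 × 2.3 = 0.69.
The CYP2C19 pathway (29% of clearance) increases to 6.2× activity: 0.29 × 6.2 = 1.798.
The CYP2E1 pathway (20% of clearance) rises to 5.4× activity: 0.2 × 5.4 = 1.08.
Non-CYP routes (21%) are unchanged.
CL_new/CL_old = 0.69 + 1.798 + 1.08 + 0.21 = 3.778.
Because AUC varies inversely with clearance, the combined effect is 1 / 3.778 = 0.26.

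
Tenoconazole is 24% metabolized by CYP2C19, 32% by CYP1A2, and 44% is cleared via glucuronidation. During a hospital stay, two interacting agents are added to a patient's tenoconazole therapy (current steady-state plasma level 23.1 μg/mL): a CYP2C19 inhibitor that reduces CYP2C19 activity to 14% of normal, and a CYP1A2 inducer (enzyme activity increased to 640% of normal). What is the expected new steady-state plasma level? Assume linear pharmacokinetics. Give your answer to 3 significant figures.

CYP2C19: 0.24 × 0.14 = 0.0336
CYP1A2: 0.32 × 6.4 = 2.048
Other: 0.44 (unchanged)
CL_new/CL_old = 0.0336 + 2.048 + 0.44 = 2.5216.
Dividing the baseline by the relative clearance: 23.1 / 2.5216 = 9.16 μg/mL.

9.16 μg/mL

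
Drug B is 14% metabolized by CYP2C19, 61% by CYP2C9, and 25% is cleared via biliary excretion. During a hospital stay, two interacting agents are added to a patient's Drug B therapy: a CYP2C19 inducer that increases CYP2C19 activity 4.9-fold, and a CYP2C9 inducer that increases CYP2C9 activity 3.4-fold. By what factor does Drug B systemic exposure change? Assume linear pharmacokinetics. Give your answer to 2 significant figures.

CYP2C19: 0.14 × 4.9 = 0.686
CYP2C9: 0.61 × 3.4 = 2.074
Other: 0.25 (unchanged)
New clearance relative to baseline: 0.686 + 2.074 + 0.25 = 3.01.
Systemic exposure ∝ 1/CL: fold-change = 1 / 3.01 = 0.33.

0.33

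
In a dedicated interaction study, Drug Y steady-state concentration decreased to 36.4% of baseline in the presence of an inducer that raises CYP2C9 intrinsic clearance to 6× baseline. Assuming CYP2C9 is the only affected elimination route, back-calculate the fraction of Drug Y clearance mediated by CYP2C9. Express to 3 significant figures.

Let x = fm,CYP2C9. Because steady-state concentration ∝ 1/CL, relative clearance rose to 1/0.364 = 2.747.
Only the CYP2C9 route changed, so 2.747 = x·6 + (1 − x), giving x = 0.349.

0.349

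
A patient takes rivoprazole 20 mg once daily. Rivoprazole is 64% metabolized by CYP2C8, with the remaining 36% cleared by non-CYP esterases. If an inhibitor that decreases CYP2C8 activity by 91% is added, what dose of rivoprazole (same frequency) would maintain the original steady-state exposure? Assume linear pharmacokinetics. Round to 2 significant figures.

8.4 mg

The CYP2C8 pathway (64% of clearance) drops to 0.09× activity: 0.64 × 0.09 = 0.0576.
The remaining 36% of clearance is unaffected.
Relative clearance = 0.0576 + 0.36 = 0.4176.
Css,avg = (dose rate)/CL, so holding Css fixed requires dose ∝ CL: 20 × 0.4176 = 8.4 mg.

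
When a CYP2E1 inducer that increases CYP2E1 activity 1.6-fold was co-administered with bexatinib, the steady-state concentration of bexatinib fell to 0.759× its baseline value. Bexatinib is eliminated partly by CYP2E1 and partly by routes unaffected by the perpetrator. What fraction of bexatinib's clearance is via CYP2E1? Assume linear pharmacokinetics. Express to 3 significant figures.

Call the CYP2E1 fraction fm. After the interaction, CL_new/CL_old = fm × 1.6 + (1 − fm).
Steady-state concentration ratio = 1 / (new CL fraction), so new CL fraction = 1 / 0.759 = 1.318.
fm × 1.6 + 1 − fm = 1.318  ⇒  fm × (1.6 − 1) = 0.3175  ⇒  fm = 0.529.

0.529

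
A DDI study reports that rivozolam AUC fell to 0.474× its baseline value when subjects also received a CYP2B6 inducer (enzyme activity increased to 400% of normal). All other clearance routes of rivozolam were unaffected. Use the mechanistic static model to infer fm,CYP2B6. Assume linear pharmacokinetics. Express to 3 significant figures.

0.370

Call the CYP2B6 fraction fm. After the interaction, CL_new/CL_old = fm × 4 + (1 − fm).
AUC ratio = 1 / (new CL fraction), so new CL fraction = 1 / 0.474 = 2.11.
fm × 4 + 1 − fm = 2.11  ⇒  fm × (4 − 1) = 1.11  ⇒  fm = 0.370.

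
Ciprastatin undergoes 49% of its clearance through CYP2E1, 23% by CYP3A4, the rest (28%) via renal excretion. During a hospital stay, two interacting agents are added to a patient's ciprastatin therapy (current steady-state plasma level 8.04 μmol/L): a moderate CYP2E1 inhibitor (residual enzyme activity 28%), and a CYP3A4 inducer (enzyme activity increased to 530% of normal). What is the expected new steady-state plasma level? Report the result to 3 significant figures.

The CYP2E1 pathway (49% of clearance) is reduced to 0.28× activity: 0.49 × 0.28 = 0.1372.
The CYP3A4 pathway (23% of clearance) is boosted to 5.3× activity: 0.23 × 5.3 = 1.219.
Non-CYP routes (28%) are unchanged.
Relative clearance = 0.1372 + 1.219 + 0.28 = 1.6362.
Dividing the baseline by the relative clearance: 8.04 / 1.6362 = 4.91 μmol/L.

4.91 μmol/L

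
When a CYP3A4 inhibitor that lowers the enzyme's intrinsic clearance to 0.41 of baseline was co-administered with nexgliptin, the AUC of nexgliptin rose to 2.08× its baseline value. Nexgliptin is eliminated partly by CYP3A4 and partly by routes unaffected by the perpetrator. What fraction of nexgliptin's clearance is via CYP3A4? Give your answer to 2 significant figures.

CL'/CL = 1 / 2.08 = 0.4808
0.41·fm + (1 − fm) = 0.4808
fm = (0.4808 − 1) / (0.41 − 1) = 0.88

0.88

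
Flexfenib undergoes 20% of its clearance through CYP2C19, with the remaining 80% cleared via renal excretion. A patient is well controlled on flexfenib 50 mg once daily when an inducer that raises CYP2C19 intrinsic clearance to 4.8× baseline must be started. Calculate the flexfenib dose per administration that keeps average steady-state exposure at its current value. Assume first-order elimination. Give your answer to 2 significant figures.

The CYP2C19 pathway (20% of clearance) increases to 4.8× activity: 0.2 × 4.8 = 0.96.
The remaining 80% of clearance is unaffected.
CL_new/CL_old = 0.96 + 0.8 = 1.76.
Css,avg = (dose rate)/CL, so holding Css fixed requires dose ∝ CL: 50 × 1.76 = 88 mg.

88 mg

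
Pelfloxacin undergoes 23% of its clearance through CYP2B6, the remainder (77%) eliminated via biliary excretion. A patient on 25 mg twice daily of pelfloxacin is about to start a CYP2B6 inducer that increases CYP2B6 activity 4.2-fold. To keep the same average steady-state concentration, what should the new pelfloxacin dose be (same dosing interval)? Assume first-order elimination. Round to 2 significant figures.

43 mg

The CYP2B6 pathway (23% of clearance) rises to 4.2× activity: 0.23 × 4.2 = 0.966.
The remaining 77% of clearance is unaffected.
CL_new/CL_old = 0.966 + 0.77 = 1.736.
To maintain the same steady-state level, dose must scale with clearance: new dose = 25 × 1.736 = 43 mg.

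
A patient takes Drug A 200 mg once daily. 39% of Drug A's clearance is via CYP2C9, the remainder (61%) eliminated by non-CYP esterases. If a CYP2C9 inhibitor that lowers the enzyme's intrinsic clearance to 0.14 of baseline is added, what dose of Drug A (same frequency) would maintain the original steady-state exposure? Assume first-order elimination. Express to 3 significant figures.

133 mg

The CYP2C9 pathway (39% of clearance) falls to 0.14× activity: 0.39 × 0.14 = 0.0546.
Non-CYP routes (61%) are unchanged.
New clearance relative to baseline: 0.0546 + 0.61 = 0.6646.
To maintain the same steady-state level, dose must scale with clearance: new dose = 200 × 0.6646 = 133 mg.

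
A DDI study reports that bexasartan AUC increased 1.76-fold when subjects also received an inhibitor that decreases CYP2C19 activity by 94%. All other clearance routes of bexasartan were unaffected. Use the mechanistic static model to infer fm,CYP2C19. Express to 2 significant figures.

0.46

Write x for the fraction cleared via CYP2C19. The observed AUC change means clearance fell to 1/1.76 = 0.5682 of baseline.
Setting x·0.06 + (1 − x) = 0.5682 and solving: x = (0.5682 − 1)/(0.06 − 1) = 0.46.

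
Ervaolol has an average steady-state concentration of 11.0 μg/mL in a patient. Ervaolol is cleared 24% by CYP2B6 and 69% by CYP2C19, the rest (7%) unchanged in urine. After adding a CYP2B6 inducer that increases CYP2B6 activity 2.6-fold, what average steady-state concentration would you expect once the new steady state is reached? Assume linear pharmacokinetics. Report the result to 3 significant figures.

The CYP2B6 pathway (24% of clearance) increases to 2.6× activity: 0.24 × 2.6 = 0.624.
CYP2C19 (69%) and the residual 7% are unaffected.
New clearance relative to baseline: 0.624 + 0.69 + 0.07 = 1.384.
Average steady-state concentration ∝ 1/CL, so new value = 11.0 / 1.384 = 7.95 μg/mL.

7.95 μg/mL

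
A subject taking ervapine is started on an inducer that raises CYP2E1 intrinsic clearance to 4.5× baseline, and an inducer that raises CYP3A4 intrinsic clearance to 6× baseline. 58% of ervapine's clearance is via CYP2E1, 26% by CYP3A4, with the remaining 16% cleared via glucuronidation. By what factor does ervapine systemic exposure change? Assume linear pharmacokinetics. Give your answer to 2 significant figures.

0.23

The CYP2E1 pathway (58% of clearance) increases to 4.5× activity: 0.58 × 4.5 = 2.61.
The CYP3A4 pathway (26% of clearance) is boosted to 6× activity: 0.26 × 6 = 1.56.
The remaining 16% of clearance is unaffected.
Relative clearance = 2.61 + 1.56 + 0.16 = 4.33.
Systemic exposure ∝ 1/CL: fold-change = 1 / 4.33 = 0.23.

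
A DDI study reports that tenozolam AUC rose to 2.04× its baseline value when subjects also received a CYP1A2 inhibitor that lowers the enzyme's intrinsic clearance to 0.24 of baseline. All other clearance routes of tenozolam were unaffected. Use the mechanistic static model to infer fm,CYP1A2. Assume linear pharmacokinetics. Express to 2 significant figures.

0.67

CL'/CL = 1 / 2.04 = 0.4902
0.24·fm + (1 − fm) = 0.4902
fm = (0.4902 − 1) / (0.24 − 1) = 0.67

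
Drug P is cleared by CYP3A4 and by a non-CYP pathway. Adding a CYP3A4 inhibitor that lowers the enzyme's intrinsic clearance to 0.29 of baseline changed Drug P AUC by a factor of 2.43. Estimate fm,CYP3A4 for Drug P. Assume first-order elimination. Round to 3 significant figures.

Let fm be the CYP3A4 fraction. New clearance relative to baseline = fm × 0.29 + (1 − fm).
AUC ratio = 1 / (new CL fraction), so new CL fraction = 1 / 2.43 = 0.4115.
fm × 0.29 + 1 − fm = 0.4115  ⇒  fm × (0.29 − 1) = −0.5885  ⇒  fm = 0.829.

0.829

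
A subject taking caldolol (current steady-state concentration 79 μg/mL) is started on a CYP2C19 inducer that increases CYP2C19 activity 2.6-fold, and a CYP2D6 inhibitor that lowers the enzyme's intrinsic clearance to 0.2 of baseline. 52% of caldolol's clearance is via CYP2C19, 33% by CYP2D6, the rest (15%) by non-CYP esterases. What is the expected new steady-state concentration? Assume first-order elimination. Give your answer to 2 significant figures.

50 μg/mL

CYP2C19: 0.52 × 2.6 = 1.352
CYP2D6: 0.33 × 0.2 = 0.066
Other: 0.15 (unchanged)
New clearance relative to baseline: 1.352 + 0.066 + 0.15 = 1.568.
New steady-state concentration = 79 / 1.568 = 50 μg/mL (concentration scales inversely with clearance).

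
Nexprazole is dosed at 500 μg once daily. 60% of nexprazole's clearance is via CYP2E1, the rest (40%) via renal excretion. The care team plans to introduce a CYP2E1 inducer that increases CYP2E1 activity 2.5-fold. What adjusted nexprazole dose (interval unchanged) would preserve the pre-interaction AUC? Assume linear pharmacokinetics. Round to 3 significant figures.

950 μg

CYP2E1: 0.6 × 2.5 = 1.5
Other: 0.4 (unchanged)
Relative clearance = 1.5 + 0.4 = 1.9.
To maintain the same steady-state level, dose must scale with clearance: new dose = 500 × 1.9 = 950 μg.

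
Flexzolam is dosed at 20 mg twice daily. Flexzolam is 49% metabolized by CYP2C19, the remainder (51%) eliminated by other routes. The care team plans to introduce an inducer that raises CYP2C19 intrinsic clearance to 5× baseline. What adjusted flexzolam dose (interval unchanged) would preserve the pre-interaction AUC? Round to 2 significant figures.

59 mg

The CYP2C19 pathway (49% of clearance) increases to 5× activity: 0.49 × 5 = 2.45.
The remaining 51% of clearance is unaffected.
Relative clearance = 2.45 + 0.51 = 2.96.
Css,avg = (dose rate)/CL, so holding Css fixed requires dose ∝ CL: 20 × 2.96 = 59 mg.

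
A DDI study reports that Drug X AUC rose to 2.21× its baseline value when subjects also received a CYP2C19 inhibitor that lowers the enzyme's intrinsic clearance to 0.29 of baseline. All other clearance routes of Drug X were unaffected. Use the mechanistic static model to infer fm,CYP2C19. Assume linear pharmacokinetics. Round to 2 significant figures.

Let x = fm,CYP2C19. Because AUC ∝ 1/CL, relative clearance fell to 1/2.21 = 0.4525.
Setting x·0.29 + (1 − x) = 0.4525 and solving: x = (0.4525 − 1)/(0.29 − 1) = 0.77.

0.77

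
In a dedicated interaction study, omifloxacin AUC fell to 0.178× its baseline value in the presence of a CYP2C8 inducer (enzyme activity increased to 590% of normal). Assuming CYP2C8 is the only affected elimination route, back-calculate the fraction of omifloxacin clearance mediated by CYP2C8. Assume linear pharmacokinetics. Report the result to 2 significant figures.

CL'/CL = 1 / 0.178 = 5.618
5.9·fm + (1 − fm) = 5.618
fm = (5.618 − 1) / (5.9 − 1) = 0.94

0.94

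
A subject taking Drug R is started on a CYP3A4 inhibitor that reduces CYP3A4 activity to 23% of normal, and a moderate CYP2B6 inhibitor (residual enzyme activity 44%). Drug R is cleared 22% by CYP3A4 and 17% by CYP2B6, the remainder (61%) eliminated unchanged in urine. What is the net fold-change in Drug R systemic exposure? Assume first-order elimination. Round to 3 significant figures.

The CYP3A4 pathway (22% of clearance) is reduced to 0.23× activity: 0.22 × 0.23 = 0.0506.
The CYP2B6 pathway (17% of clearance) drops to 0.44× activity: 0.17 × 0.44 = 0.0748.
Non-CYP routes (61%) are unchanged.
CL_new/CL_old = 0.0506 + 0.0748 + 0.61 = 0.7354.
Net systemic exposure ratio = 1 / 0.7354 = 1.36.

1.36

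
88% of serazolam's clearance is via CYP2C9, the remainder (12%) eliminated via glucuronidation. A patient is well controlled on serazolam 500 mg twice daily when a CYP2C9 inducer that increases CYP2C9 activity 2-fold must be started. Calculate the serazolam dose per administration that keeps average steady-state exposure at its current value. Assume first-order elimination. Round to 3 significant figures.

CYP2C9: 0.88 × 2 = 1.76
Other: 0.12 (unchanged)
New clearance relative to baseline: 1.76 + 0.12 = 1.88.
Css,avg = (dose rate)/CL, so holding Css fixed requires dose ∝ CL: 500 × 1.88 = 940 mg.

940 mg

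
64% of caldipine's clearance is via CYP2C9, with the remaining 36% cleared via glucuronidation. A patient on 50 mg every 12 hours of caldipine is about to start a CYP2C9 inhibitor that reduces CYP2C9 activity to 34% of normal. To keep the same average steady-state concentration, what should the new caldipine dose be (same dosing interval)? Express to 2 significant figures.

29 mg

The CYP2C9 pathway (64% of clearance) drops to 0.34× activity: 0.64 × 0.34 = 0.2176.
Non-CYP routes (36%) are unchanged.
CL_new/CL_old = 0.2176 + 0.36 = 0.5776.
To maintain the same steady-state level, dose must scale with clearance: new dose = 50 × 0.5776 = 29 mg.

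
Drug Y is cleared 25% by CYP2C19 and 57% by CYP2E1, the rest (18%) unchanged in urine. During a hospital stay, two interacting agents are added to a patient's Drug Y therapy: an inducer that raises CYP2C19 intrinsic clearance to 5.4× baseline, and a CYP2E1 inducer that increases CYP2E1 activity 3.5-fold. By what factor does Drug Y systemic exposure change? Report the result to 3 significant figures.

0.284

CYP2C19: 0.25 × 5.4 = 1.35
CYP2E1: 0.57 × 3.5 = 1.995
Other: 0.18 (unchanged)
New clearance relative to baseline: 1.35 + 1.995 + 0.18 = 3.525.
Systemic exposure ∝ 1/CL: fold-change = 1 / 3.525 = 0.284.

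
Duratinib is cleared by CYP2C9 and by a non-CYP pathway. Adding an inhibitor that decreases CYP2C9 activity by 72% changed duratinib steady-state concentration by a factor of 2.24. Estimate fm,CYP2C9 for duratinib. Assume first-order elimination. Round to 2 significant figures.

Let x = fm,CYP2C9. Because steady-state concentration ∝ 1/CL, relative clearance fell to 1/2.24 = 0.4464.
Setting x·0.28 + (1 − x) = 0.4464 and solving: x = (0.4464 − 1)/(0.28 − 1) = 0.77.

0.77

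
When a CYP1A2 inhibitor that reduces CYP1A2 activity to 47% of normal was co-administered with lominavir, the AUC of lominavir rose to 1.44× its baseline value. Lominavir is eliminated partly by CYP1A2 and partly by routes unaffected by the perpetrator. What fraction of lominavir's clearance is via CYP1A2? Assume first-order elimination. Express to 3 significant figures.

0.577

CL'/CL = 1 / 1.44 = 0.6944
0.47·fm + (1 − fm) = 0.6944
fm = (0.6944 − 1) / (0.47 − 1) = 0.577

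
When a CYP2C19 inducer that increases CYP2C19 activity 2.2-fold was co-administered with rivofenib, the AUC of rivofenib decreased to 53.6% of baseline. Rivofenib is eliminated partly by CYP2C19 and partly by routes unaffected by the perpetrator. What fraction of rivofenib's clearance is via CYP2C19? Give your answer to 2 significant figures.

CL'/CL = 1 / 0.536 = 1.866
2.2·fm + (1 − fm) = 1.866
fm = (1.866 − 1) / (2.2 − 1) = 0.72

0.72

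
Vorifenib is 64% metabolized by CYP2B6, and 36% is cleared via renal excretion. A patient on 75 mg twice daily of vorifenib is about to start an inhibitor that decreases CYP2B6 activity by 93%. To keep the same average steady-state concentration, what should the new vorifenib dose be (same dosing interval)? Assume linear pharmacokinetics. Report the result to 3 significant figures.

The CYP2B6 pathway (64% of clearance) is reduced to 0.07× activity: 0.64 × 0.07 = 0.0448.
Non-CYP routes (36%) are unchanged.
Relative clearance = 0.0448 + 0.36 = 0.4048.
To maintain the same steady-state level, dose must scale with clearance: new dose = 75 × 0.4048 = 30.4 mg.

30.4 mg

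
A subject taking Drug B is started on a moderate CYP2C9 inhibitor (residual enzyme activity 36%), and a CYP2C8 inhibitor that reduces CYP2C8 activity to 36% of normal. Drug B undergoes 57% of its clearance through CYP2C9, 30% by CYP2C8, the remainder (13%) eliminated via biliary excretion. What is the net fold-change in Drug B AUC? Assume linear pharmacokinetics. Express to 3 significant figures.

CYP2C9: 0.57 × 0.36 = 0.2052
CYP2C8: 0.3 × 0.36 = 0.108
Other: 0.13 (unchanged)
New clearance relative to baseline: 0.2052 + 0.108 + 0.13 = 0.4432.
AUC ∝ 1/CL: fold-change = 1 / 0.4432 = 2.26.

2.26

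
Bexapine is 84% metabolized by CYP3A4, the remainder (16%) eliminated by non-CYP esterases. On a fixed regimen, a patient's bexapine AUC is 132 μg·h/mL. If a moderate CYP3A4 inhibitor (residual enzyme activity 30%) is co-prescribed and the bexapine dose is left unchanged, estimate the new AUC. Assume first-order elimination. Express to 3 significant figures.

CYP3A4: 0.84 × 0.3 = 0.252
Other: 0.16 (unchanged)
CL_new/CL_old = 0.252 + 0.16 = 0.412.
New AUC = baseline ÷ relative clearance = 132 / 0.412 = 320 μg·h/mL.

320 μg·h/mL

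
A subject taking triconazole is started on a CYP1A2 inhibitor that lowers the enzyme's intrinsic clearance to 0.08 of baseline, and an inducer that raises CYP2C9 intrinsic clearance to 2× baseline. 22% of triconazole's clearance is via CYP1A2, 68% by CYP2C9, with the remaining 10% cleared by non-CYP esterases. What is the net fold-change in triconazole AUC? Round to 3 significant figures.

CYP1A2: 0.22 × 0.08 = 0.0176
CYP2C9: 0.68 × 2 = 1.36
Other: 0.1 (unchanged)
New clearance relative to baseline: 0.0176 + 1.36 + 0.1 = 1.4776.
AUC ∝ 1/CL: fold-change = 1 / 1.4776 = 0.677.

0.677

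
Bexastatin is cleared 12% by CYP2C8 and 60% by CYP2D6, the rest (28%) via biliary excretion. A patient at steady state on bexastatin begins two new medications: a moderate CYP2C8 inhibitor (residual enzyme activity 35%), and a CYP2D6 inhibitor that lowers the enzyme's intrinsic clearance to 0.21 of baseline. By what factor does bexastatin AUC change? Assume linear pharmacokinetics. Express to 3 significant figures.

2.23

The CYP2C8 pathway (12% of clearance) is reduced to 0.35× activity: 0.12 × 0.35 = 0.042.
The CYP2D6 pathway (60% of clearance) falls to 0.21× activity: 0.6 × 0.21 = 0.126.
The remaining 28% of clearance is unaffected.
CL_new/CL_old = 0.042 + 0.126 + 0.28 = 0.448.
Net AUC ratio = 1 / 0.448 = 2.23.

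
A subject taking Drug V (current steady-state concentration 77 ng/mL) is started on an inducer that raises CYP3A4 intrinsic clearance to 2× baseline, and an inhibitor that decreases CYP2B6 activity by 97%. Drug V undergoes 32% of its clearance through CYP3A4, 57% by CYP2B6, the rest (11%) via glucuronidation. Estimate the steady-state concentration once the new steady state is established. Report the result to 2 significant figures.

1.0 × 10² ng/mL

CYP3A4: 0.32 × 2 = 0.64
CYP2B6: 0.57 × 0.03 = 0.0171
Other: 0.11 (unchanged)
Relative clearance = 0.64 + 0.0171 + 0.11 = 0.7671.
Dividing the baseline by the relative clearance: 77 / 0.7671 = 1.0 × 10² ng/mL.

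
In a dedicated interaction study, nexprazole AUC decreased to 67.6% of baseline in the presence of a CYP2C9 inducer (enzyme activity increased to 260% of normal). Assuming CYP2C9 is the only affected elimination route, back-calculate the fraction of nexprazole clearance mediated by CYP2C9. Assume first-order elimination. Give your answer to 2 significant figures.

0.30

CL'/CL = 1 / 0.676 = 1.479
2.6·fm + (1 − fm) = 1.479
fm = (1.479 − 1) / (2.6 − 1) = 0.30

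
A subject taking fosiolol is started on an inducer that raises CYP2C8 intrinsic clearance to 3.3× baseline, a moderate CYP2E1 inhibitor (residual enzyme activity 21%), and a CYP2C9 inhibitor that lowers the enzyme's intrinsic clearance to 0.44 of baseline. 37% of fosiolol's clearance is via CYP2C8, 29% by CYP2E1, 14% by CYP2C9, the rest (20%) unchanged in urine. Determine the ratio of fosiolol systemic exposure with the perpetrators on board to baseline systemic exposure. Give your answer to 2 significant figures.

The CYP2C8 pathway (37% of clearance) increases to 3.3× activity: 0.37 × 3.3 = 1.221.
The CYP2E1 pathway (29% of clearance) falls to 0.21× activity: 0.29 × 0.21 = 0.0609.
The CYP2C9 pathway (14% of clearance) is reduced to 0.44× activity: 0.14 × 0.44 = 0.0616.
The remaining 20% of clearance is unaffected.
New clearance relative to baseline: 1.221 + 0.0609 + 0.0616 + 0.2 = 1.5435.
Systemic exposure ∝ 1/CL: fold-change = 1 / 1.5435 = 0.65.

0.65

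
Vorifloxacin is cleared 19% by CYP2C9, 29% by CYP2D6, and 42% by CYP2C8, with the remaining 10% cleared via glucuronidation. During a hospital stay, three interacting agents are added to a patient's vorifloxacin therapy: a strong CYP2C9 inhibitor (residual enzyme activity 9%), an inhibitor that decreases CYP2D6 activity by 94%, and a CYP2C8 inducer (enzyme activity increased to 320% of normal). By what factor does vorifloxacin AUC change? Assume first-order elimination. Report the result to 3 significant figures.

0.676

CYP2C9: 0.19 × 0.09 = 0.0171
CYP2D6: 0.29 × 0.06 = 0.0174
CYP2C8: 0.42 × 3.2 = 1.344
Other: 0.1 (unchanged)
New clearance relative to baseline: 0.0171 + 0.0174 + 1.344 + 0.1 = 1.4785.
Because AUC varies inversely with clearance, the combined effect is 1 / 1.4785 = 0.676.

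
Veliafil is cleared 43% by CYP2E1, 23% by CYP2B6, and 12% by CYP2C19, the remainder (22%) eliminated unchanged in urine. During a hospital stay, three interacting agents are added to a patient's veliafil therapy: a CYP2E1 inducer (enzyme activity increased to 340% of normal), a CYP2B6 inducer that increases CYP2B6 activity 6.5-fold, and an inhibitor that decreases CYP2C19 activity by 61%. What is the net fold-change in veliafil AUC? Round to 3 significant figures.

0.310

CYP2E1: 0.43 × 3.4 = 1.462
CYP2B6: 0.23 × 6.5 = 1.495
CYP2C19: 0.12 × 0.39 = 0.0468
Other: 0.22 (unchanged)
Relative clearance = 1.462 + 1.495 + 0.0468 + 0.22 = 3.2238.
Because AUC varies inversely with clearance, the combined effect is 1 / 3.2238 = 0.310.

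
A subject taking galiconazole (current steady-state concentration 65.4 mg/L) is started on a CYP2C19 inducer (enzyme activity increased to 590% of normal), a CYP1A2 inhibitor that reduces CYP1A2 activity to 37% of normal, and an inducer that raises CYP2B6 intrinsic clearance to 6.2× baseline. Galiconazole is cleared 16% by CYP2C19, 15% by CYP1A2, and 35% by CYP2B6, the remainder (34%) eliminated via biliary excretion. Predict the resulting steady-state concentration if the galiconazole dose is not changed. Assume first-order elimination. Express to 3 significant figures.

CYP2C19: 0.16 × 5.9 = 0.944
CYP1A2: 0.15 × 0.37 = 0.0555
CYP2B6: 0.35 × 6.2 = 2.17
Other: 0.34 (unchanged)
New clearance relative to baseline: 0.944 + 0.0555 + 2.17 + 0.34 = 3.5095.
Steady-state concentration ∝ 1/CL: new value = 65.4 / 3.5095 = 18.6 mg/L.

18.6 mg/L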